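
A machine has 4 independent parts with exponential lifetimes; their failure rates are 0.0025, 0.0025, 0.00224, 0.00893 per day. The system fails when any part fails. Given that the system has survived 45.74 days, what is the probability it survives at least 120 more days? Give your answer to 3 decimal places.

Time to first failure ~ Exp(Σλ) with Σλ = 0.01617.
By memorylessness, P(T > 45.74+120 | T > 45.74) = P(T > 120) = e^(−0.01617·120) ≈ 0.144.

0.144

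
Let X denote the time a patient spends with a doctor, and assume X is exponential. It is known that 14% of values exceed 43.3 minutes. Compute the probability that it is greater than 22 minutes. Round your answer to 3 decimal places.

e^(−λ·43.3) = 0.14 ⇒ λ = −ln(0.14)/43.3 = 0.0454068.
P(X > 22) = e^(−0.0454068·22) = e^(−0.99895) ≈ 0.368.

0.368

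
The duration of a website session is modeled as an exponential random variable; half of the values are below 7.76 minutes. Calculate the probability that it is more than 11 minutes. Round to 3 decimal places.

For an exponential, median = ln(2)/λ, so λ = ln 2 / 7.76 = 0.0893231 per minute.
P(X > 11) = e^(−λ·11) = e^(−0.98255) ≈ 0.374.

0.374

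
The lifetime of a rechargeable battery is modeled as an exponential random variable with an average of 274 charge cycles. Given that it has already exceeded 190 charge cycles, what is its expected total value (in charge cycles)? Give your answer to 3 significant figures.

The rate is λ = 1/274 = 0.00364964 per charge cycle.
By memorylessness, E[X | X > 190] = 190 + 1/λ = 190 + 274 = 464 charge cycles.

464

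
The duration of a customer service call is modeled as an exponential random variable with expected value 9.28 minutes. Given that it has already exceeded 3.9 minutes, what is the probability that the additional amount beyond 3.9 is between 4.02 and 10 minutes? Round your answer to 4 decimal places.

0.3080

The rate is λ = 1/9.28 = 0.107759 per minute.
Memoryless: the residual past 3.9 is again Exp(λ).
P(4.02 < residual < 10) = e^(−λ·4.02) − e^(−λ·10) = 0.64844 − 0.34042 ≈ 0.3080.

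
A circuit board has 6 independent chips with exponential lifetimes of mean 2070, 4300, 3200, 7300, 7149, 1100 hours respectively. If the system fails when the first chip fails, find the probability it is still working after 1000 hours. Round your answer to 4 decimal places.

0.1093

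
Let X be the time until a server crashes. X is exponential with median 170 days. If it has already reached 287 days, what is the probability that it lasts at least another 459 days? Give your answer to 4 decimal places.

0.1539

For an exponential, median = ln(2)/λ, so λ = ln 2 / 170 = 0.00407734 per day.
The exponential is memoryless, so the remaining time is again Exp(λ): the condition X > 287 is irrelevant.
P(X > 459) = e^(−1.8715) ≈ 0.1539.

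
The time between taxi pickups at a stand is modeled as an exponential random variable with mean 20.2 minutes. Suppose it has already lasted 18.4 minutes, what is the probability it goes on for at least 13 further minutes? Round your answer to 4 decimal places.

The rate is λ = 1/20.2 = 0.049505 per minute.
The exponential is memoryless, so the remaining time is again Exp(λ): the condition X > 18.4 is irrelevant.
P(X > 13) = e^(−0.64356) ≈ 0.5254.

0.5254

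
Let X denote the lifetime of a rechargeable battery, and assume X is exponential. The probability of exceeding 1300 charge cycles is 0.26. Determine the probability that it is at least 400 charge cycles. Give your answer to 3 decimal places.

e^(−λ·1300) = 0.26 ⇒ λ = −ln(0.26)/1300 = 0.00103621.
P(X > 400) = e^(−0.00103621·400) = e^(−0.41448) ≈ 0.661.

0.661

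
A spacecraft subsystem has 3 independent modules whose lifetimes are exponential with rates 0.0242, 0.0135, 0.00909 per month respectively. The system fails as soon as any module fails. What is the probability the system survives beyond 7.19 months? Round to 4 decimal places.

0.7143

The time to first failure is exponential with rate Σλ = 0.0242 + 0.0135 + 0.00909 = 0.04679.
P(min > 7.19) = e^(−0.04679·7.19) = e^(−0.33642) ≈ 0.7143.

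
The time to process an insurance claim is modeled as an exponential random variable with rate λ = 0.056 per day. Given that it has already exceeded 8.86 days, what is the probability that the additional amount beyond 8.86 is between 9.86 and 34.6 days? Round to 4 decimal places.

Memoryless: the residual past 8.86 is again Exp(λ).
P(9.86 < residual < 34.6) = e^(−λ·9.86) − e^(−λ·34.6) = 0.57570 − 0.14405 ≈ 0.4317.

0.4317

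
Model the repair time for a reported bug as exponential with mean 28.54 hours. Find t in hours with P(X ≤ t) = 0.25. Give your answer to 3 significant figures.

8.21

The rate is λ = 1/28.54 = 0.0350385 per hour.
Set 1 − e^(−λt) = 0.25, so t = −ln(0.75)/λ = 0.28768/0.0350385 ≈ 8.21045 hours.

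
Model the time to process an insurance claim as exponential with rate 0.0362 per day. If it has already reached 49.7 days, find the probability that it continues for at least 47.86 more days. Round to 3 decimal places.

0.177

By the memoryless property, P(X > 49.7+47.86 | X > 49.7) = P(X > 47.86).
P(X > 47.86) = e^(−1.7325) ≈ 0.177.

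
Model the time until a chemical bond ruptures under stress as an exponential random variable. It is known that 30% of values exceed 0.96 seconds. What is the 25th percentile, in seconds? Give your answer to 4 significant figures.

0.2294

e^(−λ·0.96) = 0.30 ⇒ λ = −ln(0.30)/0.96 = 1.25414.
25th percentile: 1 − e^(−λt) = 0.25, t = −ln(0.75)/λ = 0.229386 seconds.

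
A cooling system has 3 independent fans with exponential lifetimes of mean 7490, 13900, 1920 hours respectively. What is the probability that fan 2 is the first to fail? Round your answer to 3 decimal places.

0.099

Rates: λ_i = 1/mean_i → 0.000133511, 0.0000719424, 0.000520833; Σλ = 0.000726287.
P(fan 2 first) = λ_2/Σλ = 0.0000719424/0.000726287 ≈ 0.099.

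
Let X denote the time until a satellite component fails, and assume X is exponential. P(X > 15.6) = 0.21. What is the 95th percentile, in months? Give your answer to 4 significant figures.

29.94

e^(−λ·15.6) = 0.21 ⇒ λ = −ln(0.21)/15.6 = 0.100042.
95th percentile: 1 − e^(−λt) = 0.95, t = −ln(0.05)/λ = 29.9449 months.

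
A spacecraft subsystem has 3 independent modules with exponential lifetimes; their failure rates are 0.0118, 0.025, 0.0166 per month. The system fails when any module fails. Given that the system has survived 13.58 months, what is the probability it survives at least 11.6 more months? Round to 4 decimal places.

0.5382

Time to first failure ~ Exp(Σλ) with Σλ = 0.0534.
By memorylessness, P(T > 13.58+11.6 | T > 13.58) = P(T > 11.6) = e^(−0.0534·11.6) ≈ 0.5382.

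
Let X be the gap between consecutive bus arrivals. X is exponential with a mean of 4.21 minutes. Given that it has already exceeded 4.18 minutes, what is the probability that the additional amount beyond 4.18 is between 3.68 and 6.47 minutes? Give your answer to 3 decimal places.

The rate is λ = 1/4.21 = 0.23753 per minute.
Memoryless: the residual past 4.18 is again Exp(λ).
P(3.68 < residual < 6.47) = e^(−λ·3.68) − e^(−λ·6.47) = 0.41723 − 0.21506 ≈ 0.202.

0.202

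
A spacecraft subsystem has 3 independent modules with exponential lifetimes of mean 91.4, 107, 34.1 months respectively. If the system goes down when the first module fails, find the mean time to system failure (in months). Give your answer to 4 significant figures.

The first failure time is exponential with rate Σλ_i = 1/91.4 + 1/107 + 1/34.1 = 0.0496122 per month.
E[min] = 1/Σλ = 1/0.0496122 = 20.1563 months.

20.16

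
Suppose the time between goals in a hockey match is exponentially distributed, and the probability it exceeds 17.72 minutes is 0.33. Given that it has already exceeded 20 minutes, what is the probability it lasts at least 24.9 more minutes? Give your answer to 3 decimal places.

0.211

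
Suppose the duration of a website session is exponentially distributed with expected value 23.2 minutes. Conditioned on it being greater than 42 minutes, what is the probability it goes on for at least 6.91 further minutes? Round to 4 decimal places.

0.7424

The rate is λ = 1/23.2 = 0.0431034 per minute.
The exponential is memoryless, so the remaining time is again Exp(λ): the condition X > 42 is irrelevant.
P(X > 6.91) = e^(−0.29784) ≈ 0.7424.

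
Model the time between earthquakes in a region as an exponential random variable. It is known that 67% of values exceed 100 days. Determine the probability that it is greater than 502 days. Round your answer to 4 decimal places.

e^(−λ·100) = 0.67 ⇒ λ = −ln(0.67)/100 = 0.00400478.
P(X > 502) = e^(−0.00400478·502) = e^(−2.0104) ≈ 0.1339.

0.1339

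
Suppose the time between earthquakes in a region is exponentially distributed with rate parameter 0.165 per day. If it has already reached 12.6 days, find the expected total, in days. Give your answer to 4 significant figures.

By memorylessness, E[X | X > 12.6] = 12.6 + 1/λ = 12.6 + 6.06061 = 18.6606 days.

18.66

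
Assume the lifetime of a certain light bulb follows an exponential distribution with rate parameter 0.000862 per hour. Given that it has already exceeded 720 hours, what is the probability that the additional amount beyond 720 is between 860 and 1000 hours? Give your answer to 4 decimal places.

Memoryless: the residual past 720 is again Exp(λ).
P(860 < residual < 1000) = e^(−λ·860) − e^(−λ·1000) = 0.47648 − 0.42232 ≈ 0.0542.

0.0542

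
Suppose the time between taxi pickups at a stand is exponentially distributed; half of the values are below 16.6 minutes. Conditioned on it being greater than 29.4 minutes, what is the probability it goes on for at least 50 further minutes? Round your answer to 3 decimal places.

0.124

For an exponential, median = ln(2)/λ, so λ = ln 2 / 16.6 = 0.0417559 per minute.
By the memoryless property, P(X > 29.4+50 | X > 29.4) = P(X > 50).
P(X > 50) = e^(−2.0878) ≈ 0.124.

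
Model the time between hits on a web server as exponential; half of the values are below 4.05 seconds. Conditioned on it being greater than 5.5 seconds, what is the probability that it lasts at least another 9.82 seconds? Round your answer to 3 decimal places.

0.186

For an exponential, median = ln(2)/λ, so λ = ln 2 / 4.05 = 0.171147 per second.
The exponential is memoryless, so the remaining time is again Exp(λ): the condition X > 5.5 is irrelevant.
P(X > 9.82) = e^(−1.6807) ≈ 0.186.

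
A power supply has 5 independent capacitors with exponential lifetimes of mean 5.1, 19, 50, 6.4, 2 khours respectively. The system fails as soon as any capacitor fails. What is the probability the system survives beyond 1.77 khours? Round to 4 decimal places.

0.1945

The first failure time is exponential with rate Σλ_i = 1/5.1 + 1/19 + 1/50 + 1/6.4 + 1/2 = 0.92496 per khour.
P(min > 1.77) = e^(−0.92496·1.77) = e^(−1.6372) ≈ 0.1945.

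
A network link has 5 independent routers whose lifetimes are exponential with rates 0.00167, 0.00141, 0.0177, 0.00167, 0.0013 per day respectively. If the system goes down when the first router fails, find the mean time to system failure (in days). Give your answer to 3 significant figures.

The time to first failure is exponential with rate Σλ = 0.00167 + 0.00141 + 0.0177 + 0.00167 + 0.0013 = 0.02375.
E[min] = 1/Σλ = 1/0.02375 = 42.1053 days.

42.1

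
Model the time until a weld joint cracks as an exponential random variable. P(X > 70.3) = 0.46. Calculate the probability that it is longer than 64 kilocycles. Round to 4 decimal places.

0.4932

e^(−λ·70.3) = 0.46 ⇒ λ = −ln(0.46)/70.3 = 0.0110459.
P(X > 64) = e^(−0.0110459·64) = e^(−0.70694) ≈ 0.4932.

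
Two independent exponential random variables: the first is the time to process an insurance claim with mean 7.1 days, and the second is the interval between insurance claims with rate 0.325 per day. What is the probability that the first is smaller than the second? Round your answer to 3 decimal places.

λ_1 = 1/7.1 = 0.140845, λ_2 = 0.325.
For independent exponentials, P(the first < the second) = λ_1/(λ_1+λ_2) = 0.140845/0.465845 ≈ 0.302.

0.302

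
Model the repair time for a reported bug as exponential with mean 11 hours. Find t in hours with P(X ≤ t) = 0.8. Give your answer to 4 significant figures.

17.70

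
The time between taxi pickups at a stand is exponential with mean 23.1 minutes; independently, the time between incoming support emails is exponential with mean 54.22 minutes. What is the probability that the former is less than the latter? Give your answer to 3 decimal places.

0.701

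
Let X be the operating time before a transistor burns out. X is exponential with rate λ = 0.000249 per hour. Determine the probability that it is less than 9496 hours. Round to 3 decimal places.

P(X ≤ 9496) = 1 − e^(−λ·9496) = 1 − e^(−2.3645) ≈ 0.906.

0.906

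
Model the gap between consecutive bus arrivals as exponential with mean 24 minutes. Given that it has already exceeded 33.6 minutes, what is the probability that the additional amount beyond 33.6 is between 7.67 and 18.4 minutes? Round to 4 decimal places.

0.2619

The rate is λ = 1/24 = 0.0416667 per minute.
Memoryless: the residual past 33.6 is again Exp(λ).
P(7.67 < residual < 18.4) = e^(−λ·7.67) − e^(−λ·18.4) = 0.72645 − 0.46456 ≈ 0.2619.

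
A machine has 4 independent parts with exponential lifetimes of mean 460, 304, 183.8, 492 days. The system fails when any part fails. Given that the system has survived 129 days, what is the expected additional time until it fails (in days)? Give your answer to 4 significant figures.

77.30

First-failure rate Σλ = 1/460 + 1/304 + 1/183.8 + 1/492 = 0.0129366.
By memorylessness the expected residual is 1/Σλ = 77.3 days, regardless of the 129 already elapsed.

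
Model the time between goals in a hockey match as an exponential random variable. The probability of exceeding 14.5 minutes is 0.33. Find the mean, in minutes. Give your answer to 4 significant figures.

e^(−λ·14.5) = 0.33 ⇒ λ = −ln(0.33)/14.5 = 0.0764595.
Mean = 1/λ = 13.0788 minutes.

13.08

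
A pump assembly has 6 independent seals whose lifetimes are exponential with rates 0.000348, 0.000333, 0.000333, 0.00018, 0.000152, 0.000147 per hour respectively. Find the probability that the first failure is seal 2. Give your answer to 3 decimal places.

The time to first failure is exponential with rate Σλ = 0.000348 + 0.000333 + 0.000333 + 0.00018 + 0.000152 + 0.000147 = 0.001493.
P(seal 2 first) = λ_2/Σλ = 0.000333/0.001493 ≈ 0.223.

0.223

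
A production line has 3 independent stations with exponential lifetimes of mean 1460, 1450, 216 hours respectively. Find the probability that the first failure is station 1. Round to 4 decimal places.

Rates: λ_i = 1/mean_i → 0.000684932, 0.000689655, 0.00462963; Σλ = 0.00600422.
P(station 1 first) = λ_1/Σλ = 0.000684932/0.00600422 ≈ 0.1141.

0.1141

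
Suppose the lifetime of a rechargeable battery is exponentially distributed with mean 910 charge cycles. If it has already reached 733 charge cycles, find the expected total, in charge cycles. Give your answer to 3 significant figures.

1640

The rate is λ = 1/910 = 0.0010989 per charge cycle.
By memorylessness, E[X | X > 733] = 733 + 1/λ = 733 + 910 = 1643 charge cycles.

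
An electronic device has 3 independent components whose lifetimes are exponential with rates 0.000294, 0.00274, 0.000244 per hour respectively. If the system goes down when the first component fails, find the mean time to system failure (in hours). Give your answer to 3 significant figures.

305

The time to first failure is exponential with rate Σλ = 0.000294 + 0.00274 + 0.000244 = 0.003278.
E[min] = 1/Σλ = 1/0.003278 = 305.064 hours.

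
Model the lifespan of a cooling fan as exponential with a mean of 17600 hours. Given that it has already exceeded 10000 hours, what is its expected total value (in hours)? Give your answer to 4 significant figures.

27600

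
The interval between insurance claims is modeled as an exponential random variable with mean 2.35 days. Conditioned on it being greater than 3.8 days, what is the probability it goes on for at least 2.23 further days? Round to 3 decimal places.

The rate is λ = 1/2.35 = 0.425532 per day.
The exponential is memoryless, so the remaining time is again Exp(λ): the condition X > 3.8 is irrelevant.
P(X > 2.23) = e^(−0.94894) ≈ 0.387.

0.387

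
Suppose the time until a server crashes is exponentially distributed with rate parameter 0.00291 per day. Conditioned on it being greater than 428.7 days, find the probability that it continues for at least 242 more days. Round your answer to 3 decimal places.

By the memoryless property, P(X > 428.7+242 | X > 428.7) = P(X > 242).
P(X > 242) = e^(−0.70422) ≈ 0.494.

0.494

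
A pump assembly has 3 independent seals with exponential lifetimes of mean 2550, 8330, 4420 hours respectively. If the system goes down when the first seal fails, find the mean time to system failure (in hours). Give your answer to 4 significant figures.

1354

The first failure time is exponential with rate Σλ_i = 1/2550 + 1/8330 + 1/4420 = 0.000738449 per hour.
E[min] = 1/Σλ = 1/0.000738449 = 1354.19 hours.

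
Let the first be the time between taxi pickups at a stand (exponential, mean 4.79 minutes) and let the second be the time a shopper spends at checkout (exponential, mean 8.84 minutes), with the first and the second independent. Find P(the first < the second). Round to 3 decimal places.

0.649

λ_1 = 1/4.79 = 0.208768, λ_2 = 1/8.84 = 0.113122.
For independent exponentials, P(the first < the second) = λ_1/(λ_1+λ_2) = 0.208768/0.32189 ≈ 0.649.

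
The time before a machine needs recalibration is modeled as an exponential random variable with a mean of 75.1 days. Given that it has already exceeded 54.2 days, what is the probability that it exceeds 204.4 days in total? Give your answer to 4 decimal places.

The rate is λ = 1/75.1 = 0.0133156 per day.
By the memoryless property, P(X > 54.2+150.2 | X > 54.2) = P(X > 150.2).
P(X > 150.2) = e^(−2) ≈ 0.1353.

0.1353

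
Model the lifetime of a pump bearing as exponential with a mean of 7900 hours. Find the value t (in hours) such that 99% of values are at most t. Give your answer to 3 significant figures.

36400

The rate is λ = 1/7900 = 0.000126582 per hour.
Set 1 − e^(−λt) = 0.99, so t = −ln(0.01)/λ = 4.6052/0.000126582 ≈ 36380.8 hours.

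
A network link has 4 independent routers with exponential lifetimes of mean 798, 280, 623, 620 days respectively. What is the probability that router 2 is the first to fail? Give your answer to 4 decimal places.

0.4441

Rates: λ_i = 1/mean_i → 0.00125313, 0.00357143, 0.00160514, 0.0016129; Σλ = 0.0080426.
P(router 2 first) = λ_2/Σλ = 0.00357143/0.0080426 ≈ 0.4441.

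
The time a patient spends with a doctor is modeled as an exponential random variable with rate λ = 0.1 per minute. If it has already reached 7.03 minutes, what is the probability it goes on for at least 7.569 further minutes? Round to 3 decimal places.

0.469

By the memoryless property, P(X > 7.03+7.569 | X > 7.03) = P(X > 7.569).
P(X > 7.569) = e^(−0.7569) ≈ 0.469.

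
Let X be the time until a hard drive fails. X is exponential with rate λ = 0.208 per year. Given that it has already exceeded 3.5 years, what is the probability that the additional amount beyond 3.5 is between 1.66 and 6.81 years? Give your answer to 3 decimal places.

0.465

Memoryless: the residual past 3.5 is again Exp(λ).
P(1.66 < residual < 6.81) = e^(−λ·1.66) − e^(−λ·6.81) = 0.70802 − 0.24257 ≈ 0.465.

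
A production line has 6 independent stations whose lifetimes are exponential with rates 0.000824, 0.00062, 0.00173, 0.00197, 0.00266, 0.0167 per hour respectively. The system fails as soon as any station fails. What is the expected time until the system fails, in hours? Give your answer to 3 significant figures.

40.8

The time to first failure is exponential with rate Σλ = 0.000824 + 0.00062 + 0.00173 + 0.00197 + 0.00266 + 0.0167 = 0.024504.
E[min] = 1/Σλ = 1/0.024504 = 40.8097 hours.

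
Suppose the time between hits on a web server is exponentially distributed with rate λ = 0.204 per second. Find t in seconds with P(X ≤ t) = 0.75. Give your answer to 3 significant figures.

6.80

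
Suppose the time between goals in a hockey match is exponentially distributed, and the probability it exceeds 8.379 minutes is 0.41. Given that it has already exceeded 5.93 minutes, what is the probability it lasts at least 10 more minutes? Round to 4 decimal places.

0.3450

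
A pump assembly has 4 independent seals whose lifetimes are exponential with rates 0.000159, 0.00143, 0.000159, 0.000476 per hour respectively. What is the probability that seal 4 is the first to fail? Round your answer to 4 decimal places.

0.2140

The time to first failure is exponential with rate Σλ = 0.000159 + 0.00143 + 0.000159 + 0.000476 = 0.002224.
P(seal 4 first) = λ_4/Σλ = 0.000476/0.002224 ≈ 0.2140.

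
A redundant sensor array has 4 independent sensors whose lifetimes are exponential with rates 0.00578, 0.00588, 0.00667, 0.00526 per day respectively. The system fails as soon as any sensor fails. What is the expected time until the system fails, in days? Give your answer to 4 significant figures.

42.39

The time to first failure is exponential with rate Σλ = 0.00578 + 0.00588 + 0.00667 + 0.00526 = 0.02359.
E[min] = 1/Σλ = 1/0.02359 = 42.3908 days.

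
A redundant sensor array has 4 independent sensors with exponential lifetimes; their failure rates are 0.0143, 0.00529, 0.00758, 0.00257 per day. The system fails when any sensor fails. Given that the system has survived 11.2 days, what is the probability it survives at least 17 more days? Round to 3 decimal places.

Time to first failure ~ Exp(Σλ) with Σλ = 0.02974.
By memorylessness, P(T > 11.2+17 | T > 11.2) = P(T > 17) = e^(−0.02974·17) ≈ 0.603.

0.603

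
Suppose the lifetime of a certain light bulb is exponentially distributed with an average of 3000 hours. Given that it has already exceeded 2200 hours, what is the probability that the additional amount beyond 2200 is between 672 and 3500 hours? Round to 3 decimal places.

The rate is λ = 1/3000 = 0.000333333 per hour.
Memoryless: the residual past 2200 is again Exp(λ).
P(672 < residual < 3500) = e^(−λ·672) − e^(−λ·3500) = 0.79932 − 0.31140 ≈ 0.488.

0.488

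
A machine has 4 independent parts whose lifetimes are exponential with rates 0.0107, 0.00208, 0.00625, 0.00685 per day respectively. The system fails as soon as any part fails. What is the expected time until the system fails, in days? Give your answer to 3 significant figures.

38.6

The time to first failure is exponential with rate Σλ = 0.0107 + 0.00208 + 0.00625 + 0.00685 = 0.02588.
E[min] = 1/Σλ = 1/0.02588 = 38.6399 days.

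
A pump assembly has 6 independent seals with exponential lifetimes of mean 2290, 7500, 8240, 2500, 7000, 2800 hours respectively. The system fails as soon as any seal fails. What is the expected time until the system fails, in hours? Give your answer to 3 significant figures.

628

The first failure time is exponential with rate Σλ_i = 1/2290 + 1/7500 + 1/8240 + 1/2500 + 1/7000 + 1/2800 = 0.00159137 per hour.
E[min] = 1/Σλ = 1/0.00159137 = 628.388 hours.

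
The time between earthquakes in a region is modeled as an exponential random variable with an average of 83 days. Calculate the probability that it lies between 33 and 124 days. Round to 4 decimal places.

0.4475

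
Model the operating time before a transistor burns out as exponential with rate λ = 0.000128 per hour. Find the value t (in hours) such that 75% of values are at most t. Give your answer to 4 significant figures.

10830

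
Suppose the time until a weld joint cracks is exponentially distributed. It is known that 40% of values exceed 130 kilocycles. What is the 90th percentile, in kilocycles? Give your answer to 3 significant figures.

327

e^(−λ·130) = 0.40 ⇒ λ = −ln(0.40)/130 = 0.00704839.
90th percentile: 1 − e^(−λt) = 0.9, t = −ln(0.1)/λ = 326.682 kilocycles.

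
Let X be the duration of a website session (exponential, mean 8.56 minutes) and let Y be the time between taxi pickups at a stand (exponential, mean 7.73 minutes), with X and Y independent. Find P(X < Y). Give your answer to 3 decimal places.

0.475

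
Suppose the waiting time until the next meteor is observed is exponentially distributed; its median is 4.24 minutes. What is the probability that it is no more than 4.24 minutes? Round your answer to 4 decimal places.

For an exponential, median = ln(2)/λ, so λ = ln 2 / 4.24 = 0.163478 per minute.
P(X ≤ 4.24) = 1 − e^(−λ·4.24) = 1 − e^(−0.69315) ≈ 0.5000.

0.5000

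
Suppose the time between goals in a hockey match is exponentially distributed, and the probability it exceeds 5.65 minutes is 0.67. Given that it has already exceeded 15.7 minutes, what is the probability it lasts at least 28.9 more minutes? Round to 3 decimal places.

0.129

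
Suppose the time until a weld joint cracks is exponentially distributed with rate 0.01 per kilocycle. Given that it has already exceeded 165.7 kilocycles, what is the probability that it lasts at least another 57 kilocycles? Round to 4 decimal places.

By the memoryless property, P(X > 165.7+57 | X > 165.7) = P(X > 57).
P(X > 57) = e^(−0.57) ≈ 0.5655.

0.5655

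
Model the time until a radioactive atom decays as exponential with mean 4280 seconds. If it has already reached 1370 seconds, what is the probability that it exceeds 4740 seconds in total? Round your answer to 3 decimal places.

The rate is λ = 1/4280 = 0.000233645 per second.
By the memoryless property, P(X > 1370+3370 | X > 1370) = P(X > 3370).
P(X > 3370) = e^(−0.78738) ≈ 0.455.

0.455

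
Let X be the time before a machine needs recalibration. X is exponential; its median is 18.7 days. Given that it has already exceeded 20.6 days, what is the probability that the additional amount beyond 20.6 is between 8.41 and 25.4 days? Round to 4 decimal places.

For an exponential, median = ln(2)/λ, so λ = ln 2 / 18.7 = 0.0370667 per day.
Memoryless: the residual past 20.6 is again Exp(λ).
P(8.41 < residual < 25.4) = e^(−λ·8.41) − e^(−λ·25.4) = 0.73218 − 0.39004 ≈ 0.3421.

0.3421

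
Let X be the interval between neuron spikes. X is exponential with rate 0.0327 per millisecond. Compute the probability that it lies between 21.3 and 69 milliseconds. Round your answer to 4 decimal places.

0.3936

P(21.3 < X < 69) = e^(−λ·21.3) − e^(−λ·69) = 0.49832 − 0.10474 ≈ 0.3936.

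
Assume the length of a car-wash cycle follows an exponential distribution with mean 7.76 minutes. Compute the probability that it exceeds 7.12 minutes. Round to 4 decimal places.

0.3995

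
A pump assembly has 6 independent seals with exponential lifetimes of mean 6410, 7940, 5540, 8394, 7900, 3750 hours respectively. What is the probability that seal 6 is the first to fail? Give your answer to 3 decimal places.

Rates: λ_i = 1/mean_i → 0.000156006, 0.000125945, 0.000180505, 0.000119133, 0.000126582, 0.000266667; Σλ = 0.000974838.
P(seal 6 first) = λ_6/Σλ = 0.000266667/0.000974838 ≈ 0.274.

0.274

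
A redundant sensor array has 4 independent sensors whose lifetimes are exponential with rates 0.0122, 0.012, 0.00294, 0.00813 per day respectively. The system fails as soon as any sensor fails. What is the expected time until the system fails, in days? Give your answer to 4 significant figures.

28.35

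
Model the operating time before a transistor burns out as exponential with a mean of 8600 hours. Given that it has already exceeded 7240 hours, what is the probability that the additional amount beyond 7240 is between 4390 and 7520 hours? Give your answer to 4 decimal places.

0.1831

The rate is λ = 1/8600 = 0.000116279 per hour.
Memoryless: the residual past 7240 is again Exp(λ).
P(4390 < residual < 7520) = e^(−λ·4390) − e^(−λ·7520) = 0.60022 − 0.41710 ≈ 0.1831.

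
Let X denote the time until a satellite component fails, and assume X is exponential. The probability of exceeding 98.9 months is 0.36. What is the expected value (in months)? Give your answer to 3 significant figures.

96.8

e^(−λ·98.9) = 0.36 ⇒ λ = −ln(0.36)/98.9 = 0.0103301.
Mean = 1/λ = 96.8041 months.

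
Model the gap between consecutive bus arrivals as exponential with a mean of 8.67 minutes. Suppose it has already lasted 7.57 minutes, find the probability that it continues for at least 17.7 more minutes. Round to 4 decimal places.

The rate is λ = 1/8.67 = 0.11534 per minute.
The exponential is memoryless, so the remaining time is again Exp(λ): the condition X > 7.57 is irrelevant.
P(X > 17.7) = e^(−2.0415) ≈ 0.1298.

0.1298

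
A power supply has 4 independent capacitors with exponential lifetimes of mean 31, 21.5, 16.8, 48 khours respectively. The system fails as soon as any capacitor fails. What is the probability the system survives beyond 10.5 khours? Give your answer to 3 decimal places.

The first failure time is exponential with rate Σλ_i = 1/31 + 1/21.5 + 1/16.8 + 1/48 = 0.159127 per khour.
P(min > 10.5) = e^(−0.159127·10.5) = e^(−1.6708) ≈ 0.188.

0.188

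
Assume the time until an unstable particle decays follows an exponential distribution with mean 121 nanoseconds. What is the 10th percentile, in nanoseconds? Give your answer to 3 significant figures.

12.7

The rate is λ = 1/121 = 0.00826446 per nanosecond.
Set 1 − e^(−λt) = 0.1, so t = −ln(0.9)/λ = 0.10536/0.00826446 ≈ 12.7486 nanoseconds.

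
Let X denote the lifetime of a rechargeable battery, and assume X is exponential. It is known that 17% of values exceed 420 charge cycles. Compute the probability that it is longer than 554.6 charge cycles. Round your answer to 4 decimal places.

0.0963

e^(−λ·420) = 0.17 ⇒ λ = −ln(0.17)/420 = 0.00421894.
P(X > 554.6) = e^(−0.00421894·554.6) = e^(−2.3398) ≈ 0.0963.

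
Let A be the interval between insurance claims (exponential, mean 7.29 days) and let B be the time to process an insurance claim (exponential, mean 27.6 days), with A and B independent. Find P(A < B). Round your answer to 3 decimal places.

λ_1 = 1/7.29 = 0.137174, λ_2 = 1/27.6 = 0.0362319.
For independent exponentials, P(A < B) = λ_1/(λ_1+λ_2) = 0.137174/0.173406 ≈ 0.791.

0.791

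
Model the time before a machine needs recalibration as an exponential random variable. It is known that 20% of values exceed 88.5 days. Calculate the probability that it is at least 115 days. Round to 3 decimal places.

0.124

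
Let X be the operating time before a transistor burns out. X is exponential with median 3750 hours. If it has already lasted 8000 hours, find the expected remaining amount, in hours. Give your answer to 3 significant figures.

5410

For an exponential, median = ln(2)/λ, so λ = ln 2 / 3750 = 0.000184839 per hour.
By memorylessness, the remaining amount past any threshold is again Exp(λ) with mean 1/λ = 5410.11 hours.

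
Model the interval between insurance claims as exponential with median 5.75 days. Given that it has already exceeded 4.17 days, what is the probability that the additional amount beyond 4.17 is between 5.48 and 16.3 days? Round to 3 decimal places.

0.376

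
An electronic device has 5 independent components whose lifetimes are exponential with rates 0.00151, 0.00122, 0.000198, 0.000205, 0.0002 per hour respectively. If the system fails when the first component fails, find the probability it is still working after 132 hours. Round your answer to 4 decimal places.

0.6441

The time to first failure is exponential with rate Σλ = 0.00151 + 0.00122 + 0.000198 + 0.000205 + 0.0002 = 0.003333.
P(min > 132) = e^(−0.003333·132) = e^(−0.43996) ≈ 0.6441.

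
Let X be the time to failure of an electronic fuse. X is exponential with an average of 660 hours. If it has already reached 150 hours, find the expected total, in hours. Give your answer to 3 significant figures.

810

The rate is λ = 1/660 = 0.00151515 per hour.
By memorylessness, E[X | X > 150] = 150 + 1/λ = 150 + 660 = 810 hours.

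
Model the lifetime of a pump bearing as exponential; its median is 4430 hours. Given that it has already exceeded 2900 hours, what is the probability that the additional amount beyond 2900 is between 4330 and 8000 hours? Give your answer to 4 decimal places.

For an exponential, median = ln(2)/λ, so λ = ln 2 / 4430 = 0.000156467 per hour.
Memoryless: the residual past 2900 is again Exp(λ).
P(4330 < residual < 8000) = e^(−λ·4330) − e^(−λ·8000) = 0.50788 − 0.28601 ≈ 0.2219.

0.2219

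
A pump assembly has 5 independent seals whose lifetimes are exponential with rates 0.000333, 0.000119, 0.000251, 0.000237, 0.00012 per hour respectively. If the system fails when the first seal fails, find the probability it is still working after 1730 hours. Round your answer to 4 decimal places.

The time to first failure is exponential with rate Σλ = 0.000333 + 0.000119 + 0.000251 + 0.000237 + 0.00012 = 0.00106.
P(min > 1730) = e^(−0.00106·1730) = e^(−1.8338) ≈ 0.1598.

0.1598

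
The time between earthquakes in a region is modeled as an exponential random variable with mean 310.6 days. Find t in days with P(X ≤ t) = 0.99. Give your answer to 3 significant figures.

1430

The rate is λ = 1/310.6 = 0.00321958 per day.
Set 1 − e^(−λt) = 0.99, so t = −ln(0.01)/λ = 4.6052/0.00321958 ≈ 1430.37 days.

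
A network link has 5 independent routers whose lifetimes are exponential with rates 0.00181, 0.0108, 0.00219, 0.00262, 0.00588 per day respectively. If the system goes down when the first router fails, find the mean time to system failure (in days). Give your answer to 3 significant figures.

42.9

The time to first failure is exponential with rate Σλ = 0.00181 + 0.0108 + 0.00219 + 0.00262 + 0.00588 = 0.0233.
E[min] = 1/Σλ = 1/0.0233 = 42.9185 days.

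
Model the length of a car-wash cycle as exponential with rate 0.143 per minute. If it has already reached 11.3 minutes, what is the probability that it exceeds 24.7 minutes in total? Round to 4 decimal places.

0.1472

The exponential is memoryless, so the remaining time is again Exp(λ): the condition X > 11.3 is irrelevant.
P(X > 13.4) = e^(−1.9162) ≈ 0.1472.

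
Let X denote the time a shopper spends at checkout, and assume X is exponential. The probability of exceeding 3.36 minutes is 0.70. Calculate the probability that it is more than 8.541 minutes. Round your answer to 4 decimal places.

e^(−λ·3.36) = 0.70 ⇒ λ = −ln(0.70)/3.36 = 0.106153.
P(X > 8.541) = e^(−0.106153·8.541) = e^(−0.90665) ≈ 0.4039.

0.4039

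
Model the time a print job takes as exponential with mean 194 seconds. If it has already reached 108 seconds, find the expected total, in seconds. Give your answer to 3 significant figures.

The rate is λ = 1/194 = 0.00515464 per second.
By memorylessness, E[X | X > 108] = 108 + 1/λ = 108 + 194 = 302 seconds.

302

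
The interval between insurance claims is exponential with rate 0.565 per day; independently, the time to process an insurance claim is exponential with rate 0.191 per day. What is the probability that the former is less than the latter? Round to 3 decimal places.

0.747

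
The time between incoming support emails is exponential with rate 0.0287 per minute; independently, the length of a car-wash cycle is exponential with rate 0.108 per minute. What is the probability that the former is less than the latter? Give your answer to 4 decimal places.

λ_1 = 0.0287, λ_2 = 0.108.
For independent exponentials, P(the former < the latter) = λ_1/(λ_1+λ_2) = 0.0287/0.1367 ≈ 0.2099.

0.2099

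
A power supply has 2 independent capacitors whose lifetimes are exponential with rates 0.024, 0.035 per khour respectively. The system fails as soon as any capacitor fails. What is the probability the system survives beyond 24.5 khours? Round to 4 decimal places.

0.2356

The time to first failure is exponential with rate Σλ = 0.024 + 0.035 = 0.059.
P(min > 24.5) = e^(−0.059·24.5) = e^(−1.4455) ≈ 0.2356.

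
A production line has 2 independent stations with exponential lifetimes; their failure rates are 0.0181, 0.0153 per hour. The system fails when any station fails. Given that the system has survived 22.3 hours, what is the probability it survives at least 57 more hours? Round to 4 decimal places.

Time to first failure ~ Exp(Σλ) with Σλ = 0.0334.
By memorylessness, P(T > 22.3+57 | T > 22.3) = P(T > 57) = e^(−0.0334·57) ≈ 0.1490.

0.1490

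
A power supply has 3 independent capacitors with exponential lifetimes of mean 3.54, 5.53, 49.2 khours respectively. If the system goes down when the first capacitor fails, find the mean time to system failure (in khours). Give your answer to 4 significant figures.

2.068

The first failure time is exponential with rate Σλ_i = 1/3.54 + 1/5.53 + 1/49.2 = 0.483643 per khour.
E[min] = 1/Σλ = 1/0.483643 = 2.06764 khours.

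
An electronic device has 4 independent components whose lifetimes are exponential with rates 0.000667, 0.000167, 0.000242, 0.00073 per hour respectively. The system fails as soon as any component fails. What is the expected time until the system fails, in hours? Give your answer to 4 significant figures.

553.7

The time to first failure is exponential with rate Σλ = 0.000667 + 0.000167 + 0.000242 + 0.00073 = 0.001806.
E[min] = 1/Σλ = 1/0.001806 = 553.71 hours.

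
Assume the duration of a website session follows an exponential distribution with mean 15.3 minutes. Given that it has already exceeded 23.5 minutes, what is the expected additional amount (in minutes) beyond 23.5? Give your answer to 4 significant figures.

The rate is λ = 1/15.3 = 0.0653595 per minute.
By memorylessness, the remaining amount past any threshold is again Exp(λ) with mean 1/λ = 15.3 minutes.

15.30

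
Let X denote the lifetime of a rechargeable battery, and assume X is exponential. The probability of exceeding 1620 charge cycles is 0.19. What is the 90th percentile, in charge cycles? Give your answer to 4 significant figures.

2246

e^(−λ·1620) = 0.19 ⇒ λ = −ln(0.19)/1620 = 0.00102514.
90th percentile: 1 − e^(−λt) = 0.9, t = −ln(0.1)/λ = 2246.11 charge cycles.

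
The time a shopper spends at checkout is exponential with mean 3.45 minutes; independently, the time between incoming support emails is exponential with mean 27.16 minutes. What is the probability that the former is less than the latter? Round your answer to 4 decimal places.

λ_1 = 1/3.45 = 0.289855, λ_2 = 1/27.16 = 0.0368189.
For independent exponentials, P(the former < the latter) = λ_1/(λ_1+λ_2) = 0.289855/0.326674 ≈ 0.8873.

0.8873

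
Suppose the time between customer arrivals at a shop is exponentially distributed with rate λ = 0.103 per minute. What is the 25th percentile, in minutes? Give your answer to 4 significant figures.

2.793

Set 1 − e^(−λt) = 0.25, so t = −ln(0.75)/λ = 0.28768/0.103 ≈ 2.79303 minutes.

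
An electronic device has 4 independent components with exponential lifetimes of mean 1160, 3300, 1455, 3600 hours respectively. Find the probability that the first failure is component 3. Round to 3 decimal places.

Rates: λ_i = 1/mean_i → 0.000862069, 0.00030303, 0.000687285, 0.000277778; Σλ = 0.00213016.
P(component 3 first) = λ_3/Σλ = 0.000687285/0.00213016 ≈ 0.323.

0.323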